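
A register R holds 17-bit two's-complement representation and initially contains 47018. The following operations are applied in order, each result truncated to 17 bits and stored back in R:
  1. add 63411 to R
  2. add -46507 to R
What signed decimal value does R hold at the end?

63922

Start: R = 47018 = 01011011110101010.
R = 47018 + 63411 = 110429; wraps to -20643 = 11010111101011101
R = -20643 + (-46507) = -67150; wraps to 63922 = 01111100110110010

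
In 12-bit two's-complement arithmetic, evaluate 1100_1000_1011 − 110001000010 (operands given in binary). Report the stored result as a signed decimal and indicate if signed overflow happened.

1100_1000_1011 → 110010001011 = -885 (signed)
110001000010 = -958 (signed)
Subtract via negate-and-add: invert 110001000010 + 1 = 001110111110 (i.e. 958).
  110010001011
+ 001110111110
= 000001001001  (discard carry-out 1)
Result 000001001001: MSB = 0 → value 73.
Addends (after negating the subtrahend) have opposite signs, so signed overflow cannot occur.

73; no overflow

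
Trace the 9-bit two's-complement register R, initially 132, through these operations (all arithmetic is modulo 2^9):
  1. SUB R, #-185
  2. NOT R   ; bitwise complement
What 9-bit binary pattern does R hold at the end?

Start: R = 132 = 010000100.
R = 132 − (-185) = 317; wraps to -195 = 100111101
R = NOT 100111101 = 011000010 = 194

011000010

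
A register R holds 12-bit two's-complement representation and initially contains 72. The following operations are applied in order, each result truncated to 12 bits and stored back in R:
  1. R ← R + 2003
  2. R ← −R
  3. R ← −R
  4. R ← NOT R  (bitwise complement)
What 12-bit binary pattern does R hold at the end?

011111100100

Start: R = 72 = 000001001000.
R = 72 + 2003 = 2075; wraps to -2021 = 100000011011
R = −(-2021) = 2021 = 011111100101
R = −(2021) = -2021 = 100000011011
R = NOT 100000011011 = 011111100100 = 2020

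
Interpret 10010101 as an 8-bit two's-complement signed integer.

MSB is 1, so the value is negative.
Unsigned reading: 149. Subtract 2^8 = 256: 149 − 256 = -107.

-107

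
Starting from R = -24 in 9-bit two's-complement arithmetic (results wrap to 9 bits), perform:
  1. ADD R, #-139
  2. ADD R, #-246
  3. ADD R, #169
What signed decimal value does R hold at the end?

-240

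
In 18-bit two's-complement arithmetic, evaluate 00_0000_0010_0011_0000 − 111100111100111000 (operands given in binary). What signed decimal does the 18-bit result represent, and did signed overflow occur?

13048; no overflow

00_0000_0010_0011_0000 → 000000001000110000 = 560 (signed)
111100111100111000 = -12488 (signed)
Subtract via negate-and-add: invert 111100111100111000 + 1 = 000011000011001000 (i.e. 12488).
  000000001000110000
+ 000011000011001000
= 000011001011111000
Result 000011001011111000: MSB = 0 → value 13048.
Both addends (after negating the subtrahend) are non-negative and so is the stored result: no signed overflow.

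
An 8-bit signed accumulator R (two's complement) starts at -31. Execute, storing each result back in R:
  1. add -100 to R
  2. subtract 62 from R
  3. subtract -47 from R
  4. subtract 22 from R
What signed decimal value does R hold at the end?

88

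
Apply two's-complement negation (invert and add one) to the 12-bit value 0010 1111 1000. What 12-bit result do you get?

Invert: 110100000111. Add 1: 110100001000.

110100001000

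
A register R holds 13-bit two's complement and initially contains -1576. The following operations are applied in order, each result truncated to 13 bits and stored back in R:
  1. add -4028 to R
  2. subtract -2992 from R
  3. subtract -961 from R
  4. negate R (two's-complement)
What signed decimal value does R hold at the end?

Start: R = -1576 = 1100111011000.
R = -1576 + (-4028) = -5604; wraps to 2588 = 0101000011100
R = 2588 − (-2992) = 5580; wraps to -2612 = 1010111001100
R = -2612 − (-961) = -1651 = 1100110001101
R = −(-1651) = 1651 = 0011001110011

1651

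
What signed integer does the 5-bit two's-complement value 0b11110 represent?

-2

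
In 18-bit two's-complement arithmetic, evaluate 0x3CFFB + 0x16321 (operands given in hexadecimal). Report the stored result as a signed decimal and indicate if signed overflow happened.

78620; no overflow

0x3CFFB = 111100111111111011 = -12293 (signed)
0x16321 = 010110001100100001 = 90913 (signed)
  111100111111111011
+ 010110001100100001
= 010011001100011100  (discard carry-out 1)
Result 010011001100011100: MSB = 0 → value 78620.
Addends have opposite signs, so signed overflow cannot occur.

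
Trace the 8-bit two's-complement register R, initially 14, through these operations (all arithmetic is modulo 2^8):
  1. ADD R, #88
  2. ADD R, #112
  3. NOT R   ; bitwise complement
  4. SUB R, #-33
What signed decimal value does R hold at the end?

74

Start: R = 14 = 00001110.
R = 14 + 88 = 102 = 01100110
R = 102 + 112 = 214; wraps to -42 = 11010110
R = NOT 11010110 = 00101001 = 41
R = 41 − (-33) = 74 = 01001010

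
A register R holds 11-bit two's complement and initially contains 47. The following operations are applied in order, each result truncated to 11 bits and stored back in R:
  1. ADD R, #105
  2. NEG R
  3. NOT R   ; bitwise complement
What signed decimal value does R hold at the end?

Start: R = 47 = 00000101111.
R = 47 + 105 = 152 = 00010011000
R = −(152) = -152 = 11101101000
R = NOT 11101101000 = 00010010111 = 151

151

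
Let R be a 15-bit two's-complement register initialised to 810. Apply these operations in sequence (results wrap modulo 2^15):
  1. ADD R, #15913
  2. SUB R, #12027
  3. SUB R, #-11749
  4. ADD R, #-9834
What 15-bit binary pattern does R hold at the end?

Start: R = 810 = 000001100101010.
R = 810 + 15913 = 16723; wraps to -16045 = 100000101010011
R = -16045 − 12027 = -28072; wraps to 4696 = 001001001011000
R = 4696 − (-11749) = 16445; wraps to -16323 = 100000000111101
R = -16323 + (-9834) = -26157; wraps to 6611 = 001100111010011

001100111010011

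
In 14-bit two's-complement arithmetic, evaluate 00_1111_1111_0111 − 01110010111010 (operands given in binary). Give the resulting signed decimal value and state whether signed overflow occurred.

00_1111_1111_0111 → 00111111110111 = 4087 (signed)
01110010111010 = 7354 (signed)
Subtract via negate-and-add: invert 01110010111010 + 1 = 10001101000110 (i.e. -7354).
  00111111110111
+ 10001101000110
= 11001100111101
Result 11001100111101: MSB = 1 → 13117 − 16384 = -3267.
Addends (after negating the subtrahend) have opposite signs, so signed overflow cannot occur.

-3267; no overflow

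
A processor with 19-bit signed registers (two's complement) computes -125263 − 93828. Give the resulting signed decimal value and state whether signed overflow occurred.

-219091; no overflow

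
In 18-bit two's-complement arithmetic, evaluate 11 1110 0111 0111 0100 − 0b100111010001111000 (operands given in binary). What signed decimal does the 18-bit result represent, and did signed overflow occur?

94972; no overflow

11 1110 0111 0111 0100 → 111110011101110100 = -6284 (signed)
0b100111010001111000 → 100111010001111000 = -101256 (signed)
Subtract via negate-and-add: invert 100111010001111000 + 1 = 011000101110001000 (i.e. 101256).
  111110011101110100
+ 011000101110001000
= 010111001011111100  (discard carry-out 1)
Result 010111001011111100: MSB = 0 → value 94972.
Addends (after negating the subtrahend) have opposite signs, so signed overflow cannot occur.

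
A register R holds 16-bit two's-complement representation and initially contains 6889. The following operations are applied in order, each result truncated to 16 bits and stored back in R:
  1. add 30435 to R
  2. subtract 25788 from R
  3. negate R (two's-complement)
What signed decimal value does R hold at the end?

-11536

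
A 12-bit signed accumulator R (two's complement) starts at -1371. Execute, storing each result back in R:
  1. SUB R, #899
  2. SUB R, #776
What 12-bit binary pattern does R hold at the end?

010000011010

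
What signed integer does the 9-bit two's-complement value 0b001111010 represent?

MSB is 0, so the value is non-negative: 001111010 = 122.

122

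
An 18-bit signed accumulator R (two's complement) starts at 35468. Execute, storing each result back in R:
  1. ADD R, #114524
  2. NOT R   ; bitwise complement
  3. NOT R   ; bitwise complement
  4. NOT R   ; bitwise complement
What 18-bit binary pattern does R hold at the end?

011011011000010111

Start: R = 35468 = 001000101010001100.
R = 35468 + 114524 = 149992; wraps to -112152 = 100100100111101000
R = NOT 100100100111101000 = 011011011000010111 = 112151
R = NOT 011011011000010111 = 100100100111101000 = -112152
R = NOT 100100100111101000 = 011011011000010111 = 112151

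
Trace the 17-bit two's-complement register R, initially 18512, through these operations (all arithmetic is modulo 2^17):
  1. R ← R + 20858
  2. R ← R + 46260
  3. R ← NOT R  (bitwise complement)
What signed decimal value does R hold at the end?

Start: R = 18512 = 00100100001010000.
R = 18512 + 20858 = 39370 = 01001100111001010
R = 39370 + 46260 = 85630; wraps to -45442 = 10100111001111110
R = NOT 10100111001111110 = 01011000110000001 = 45441

45441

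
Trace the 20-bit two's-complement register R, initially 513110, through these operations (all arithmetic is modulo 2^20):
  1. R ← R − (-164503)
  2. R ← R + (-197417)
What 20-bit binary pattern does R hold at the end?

01110101001111000100

Start: R = 513110 = 01111101010001010110.
R = 513110 − (-164503) = 677613; wraps to -370963 = 10100101011011101101
R = -370963 + (-197417) = -568380; wraps to 480196 = 01110101001111000100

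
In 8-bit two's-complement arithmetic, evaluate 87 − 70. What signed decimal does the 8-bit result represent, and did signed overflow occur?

87 → 01010111
70 → 01000110
Subtract via negate-and-add: invert 01000110 + 1 = 10111010 (i.e. -70).
  01010111
+ 10111010
= 00010001  (discard carry-out 1)
Result 00010001: MSB = 0 → value 17.
Addends (after negating the subtrahend) have opposite signs, so signed overflow cannot occur.

17; no overflow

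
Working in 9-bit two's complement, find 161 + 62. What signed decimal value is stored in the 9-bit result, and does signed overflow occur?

161 → 010100001
62 → 000111110
  010100001
+ 000111110
= 011011111
Result 011011111: MSB = 0 → value 223.
Both addends are non-negative and so is the stored result: no signed overflow.

223; no overflow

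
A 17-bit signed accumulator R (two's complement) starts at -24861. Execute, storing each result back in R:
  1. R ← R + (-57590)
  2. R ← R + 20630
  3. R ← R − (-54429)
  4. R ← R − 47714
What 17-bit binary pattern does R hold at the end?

Start: R = -24861 = 11001111011100011.
R = -24861 + (-57590) = -82451; wraps to 48621 = 01011110111101101
R = 48621 + 20630 = 69251; wraps to -61821 = 10000111010000011
R = -61821 − (-54429) = -7392 = 11110001100100000
R = -7392 − 47714 = -55106 = 10010100010111110

10010100010111110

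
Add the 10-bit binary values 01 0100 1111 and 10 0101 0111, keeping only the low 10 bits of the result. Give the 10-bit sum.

1110100110

  0101001111
+ 1001010111
= 1110100110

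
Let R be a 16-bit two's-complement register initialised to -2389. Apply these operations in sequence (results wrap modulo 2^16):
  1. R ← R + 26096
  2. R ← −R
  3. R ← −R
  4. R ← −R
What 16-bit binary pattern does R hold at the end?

Start: R = -2389 = 1111011010101011.
R = -2389 + 26096 = 23707 = 0101110010011011
R = −(23707) = -23707 = 1010001101100101
R = −(-23707) = 23707 = 0101110010011011
R = −(23707) = -23707 = 1010001101100101

1010001101100101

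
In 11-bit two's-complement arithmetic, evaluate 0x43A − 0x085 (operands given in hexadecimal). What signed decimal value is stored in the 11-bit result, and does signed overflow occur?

949; overflow

0x43A = 10000111010 = -966 (signed)
0x085 = 00010000101 = 133 (signed)
Subtract via negate-and-add: invert 00010000101 + 1 = 11101111011 (i.e. -133).
  10000111010
+ 11101111011
= 01110110101  (discard carry-out 1)
Result 01110110101: MSB = 0 → value 949.
Both addends (after negating the subtrahend) are negative but the stored result is non-negative: signed overflow. The true value -966 − 133 = -1099 lies outside [-1024, 1023].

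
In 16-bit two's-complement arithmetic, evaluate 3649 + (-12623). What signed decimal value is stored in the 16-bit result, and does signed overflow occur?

3649 → 0000111001000001
-12623 → 1100111010110001
  0000111001000001
+ 1100111010110001
= 1101110011110010
Result 1101110011110010: MSB = 1 → 56562 − 65536 = -8974.
Addends have opposite signs, so signed overflow cannot occur.

-8974; no overflow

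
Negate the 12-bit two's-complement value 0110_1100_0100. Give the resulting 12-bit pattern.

Invert: 100100111011. Add 1: 100100111100.
Check: 011011000100 = 1732, 100100111100 = -1732.

100100111100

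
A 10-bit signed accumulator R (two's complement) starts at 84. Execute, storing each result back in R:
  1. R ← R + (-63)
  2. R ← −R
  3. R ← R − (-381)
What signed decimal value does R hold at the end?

360

Start: R = 84 = 0001010100.
R = 84 + (-63) = 21 = 0000010101
R = −(21) = -21 = 1111101011
R = -21 − (-381) = 360 = 0101101000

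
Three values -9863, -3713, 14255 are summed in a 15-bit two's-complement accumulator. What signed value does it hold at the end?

-9863 + (-3713) = -13576 (100101011111000)
-13576 + 14255 = 679 (000001010100111)

679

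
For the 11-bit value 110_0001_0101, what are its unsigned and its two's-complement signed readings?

Unsigned: 11000010101 = 1557.
Signed: MSB=1 → 1557 − 2048 = -491.

unsigned = 1557, signed = -491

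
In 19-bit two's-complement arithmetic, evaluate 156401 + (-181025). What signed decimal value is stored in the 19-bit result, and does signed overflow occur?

-24624; no overflow

156401 → 0100110001011110001
-181025 → 1010011110011011111
  0100110001011110001
+ 1010011110011011111
= 1111001111111010000
Result 1111001111111010000: MSB = 1 → 499664 − 524288 = -24624.
Addends have opposite signs, so signed overflow cannot occur.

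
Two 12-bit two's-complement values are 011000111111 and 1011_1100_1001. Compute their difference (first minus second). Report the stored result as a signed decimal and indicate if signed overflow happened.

-1418; overflow

011000111111 = 1599 (signed)
1011_1100_1001 → 101111001001 = -1079 (signed)
Subtract via negate-and-add: invert 101111001001 + 1 = 010000110111 (i.e. 1079).
  011000111111
+ 010000110111
= 101001110110
Result 101001110110: MSB = 1 → 2678 − 4096 = -1418.
Both addends (after negating the subtrahend) are non-negative but the stored result is negative: signed overflow. The true value 1599 − (-1079) = 2678 lies outside [-2048, 2047].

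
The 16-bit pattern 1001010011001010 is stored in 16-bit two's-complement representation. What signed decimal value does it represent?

MSB is 1, so the value is negative.
Unsigned reading: 38090. Subtract 2^16 = 65536: 38090 − 65536 = -27446.

-27446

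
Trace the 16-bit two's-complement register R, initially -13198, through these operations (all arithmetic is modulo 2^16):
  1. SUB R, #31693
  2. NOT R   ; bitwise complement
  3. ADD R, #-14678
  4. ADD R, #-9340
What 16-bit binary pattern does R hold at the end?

0101000110001000

Start: R = -13198 = 1100110001110010.
R = -13198 − 31693 = -44891; wraps to 20645 = 0101000010100101
R = NOT 0101000010100101 = 1010111101011010 = -20646
R = -20646 + (-14678) = -35324; wraps to 30212 = 0111011000000100
R = 30212 + (-9340) = 20872 = 0101000110001000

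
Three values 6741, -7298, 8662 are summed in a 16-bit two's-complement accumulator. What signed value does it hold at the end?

6741 + (-7298) = -557 (1111110111010011)
-557 + 8662 = 8105 (0001111110101001)

8105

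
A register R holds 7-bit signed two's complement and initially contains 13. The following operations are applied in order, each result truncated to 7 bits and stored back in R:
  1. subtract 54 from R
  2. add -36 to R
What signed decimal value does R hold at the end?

51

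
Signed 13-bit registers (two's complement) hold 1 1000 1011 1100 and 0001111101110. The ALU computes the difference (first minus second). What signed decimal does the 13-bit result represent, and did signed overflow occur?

-2866; no overflow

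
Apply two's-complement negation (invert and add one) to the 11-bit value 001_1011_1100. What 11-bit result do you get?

11001000100

Invert: 11001000011. Add 1: 11001000100.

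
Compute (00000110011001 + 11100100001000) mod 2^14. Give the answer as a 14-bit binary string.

11101010100001

  00000110011001
+ 11100100001000
= 11101010100001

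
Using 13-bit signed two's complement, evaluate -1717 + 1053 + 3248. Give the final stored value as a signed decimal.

2584

-1717 + 1053 = -664 (1110101101000)
-664 + 3248 = 2584 (0101000011000)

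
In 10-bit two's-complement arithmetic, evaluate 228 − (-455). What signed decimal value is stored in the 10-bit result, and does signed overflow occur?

228 → 0011100100
-455 → 1000111001
Subtract via negate-and-add: invert 1000111001 + 1 = 0111000111 (i.e. 455).
  0011100100
+ 0111000111
= 1010101011
Result 1010101011: MSB = 1 → 683 − 1024 = -341.
Both addends (after negating the subtrahend) are non-negative but the stored result is negative: signed overflow. The true value 228 − (-455) = 683 lies outside [-512, 511].

-341; overflow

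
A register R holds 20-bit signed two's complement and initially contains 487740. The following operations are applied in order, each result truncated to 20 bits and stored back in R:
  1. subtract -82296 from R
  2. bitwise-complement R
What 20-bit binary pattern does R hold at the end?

Start: R = 487740 = 01110111000100111100.
R = 487740 − (-82296) = 570036; wraps to -478540 = 10001011001010110100
R = NOT 10001011001010110100 = 01110100110101001011 = 478539

01110100110101001011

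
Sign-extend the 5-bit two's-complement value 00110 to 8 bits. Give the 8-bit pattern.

00000110

MSB of 00110 is 0; replicate it into the new high bits.
000|00110 → 00000110 (still 6).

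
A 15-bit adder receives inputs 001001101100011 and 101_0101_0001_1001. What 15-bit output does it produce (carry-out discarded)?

  001001101100011
+ 101010100011001
= 110100001111100

110100001111100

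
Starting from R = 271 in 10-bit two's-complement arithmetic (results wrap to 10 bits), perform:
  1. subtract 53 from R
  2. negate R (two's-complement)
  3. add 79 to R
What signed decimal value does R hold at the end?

Start: R = 271 = 0100001111.
R = 271 − 53 = 218 = 0011011010
R = −(218) = -218 = 1100100110
R = -218 + 79 = -139 = 1101110101

-139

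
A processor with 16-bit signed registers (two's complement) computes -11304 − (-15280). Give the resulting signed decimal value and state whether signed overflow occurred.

3976; no overflow

-11304 → 1101001111011000
-15280 → 1100010001010000
Subtract via negate-and-add: invert 1100010001010000 + 1 = 0011101110110000 (i.e. 15280).
  1101001111011000
+ 0011101110110000
= 0000111110001000  (discard carry-out 1)
Result 0000111110001000: MSB = 0 → value 3976.
Addends (after negating the subtrahend) have opposite signs, so signed overflow cannot occur.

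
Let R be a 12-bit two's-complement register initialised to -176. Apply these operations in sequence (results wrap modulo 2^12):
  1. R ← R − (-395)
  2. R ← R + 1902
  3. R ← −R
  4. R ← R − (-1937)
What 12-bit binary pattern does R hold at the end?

111101001000

Start: R = -176 = 111101010000.
R = -176 − (-395) = 219 = 000011011011
R = 219 + 1902 = 2121; wraps to -1975 = 100001001001
R = −(-1975) = 1975 = 011110110111
R = 1975 − (-1937) = 3912; wraps to -184 = 111101001000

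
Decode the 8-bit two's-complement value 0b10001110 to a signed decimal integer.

MSB is 1, so the value is negative.
Invert: 01110001. Add 1: 01110010 = 114. So the value is −114.

-114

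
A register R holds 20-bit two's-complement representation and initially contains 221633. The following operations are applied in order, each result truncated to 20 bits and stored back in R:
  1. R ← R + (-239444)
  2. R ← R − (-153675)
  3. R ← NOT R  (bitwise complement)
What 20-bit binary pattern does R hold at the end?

11011110110101000111

Start: R = 221633 = 00110110000111000001.
R = 221633 + (-239444) = -17811 = 11111011101001101101
R = -17811 − (-153675) = 135864 = 00100001001010111000
R = NOT 00100001001010111000 = 11011110110101000111 = -135865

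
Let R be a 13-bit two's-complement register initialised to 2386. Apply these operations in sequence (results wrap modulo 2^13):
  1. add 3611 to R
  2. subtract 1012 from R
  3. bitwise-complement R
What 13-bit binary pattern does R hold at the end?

0110010000110

Start: R = 2386 = 0100101010010.
R = 2386 + 3611 = 5997; wraps to -2195 = 1011101101101
R = -2195 − 1012 = -3207 = 1001101111001
R = NOT 1001101111001 = 0110010000110 = 3206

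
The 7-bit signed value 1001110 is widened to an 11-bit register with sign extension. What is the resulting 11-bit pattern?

11111001110

MSB of 1001110 is 1; replicate it into the new high bits.
1111|1001110 → 11111001110 (still -50).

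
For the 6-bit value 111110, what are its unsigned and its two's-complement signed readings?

unsigned = 62, signed = -2

Unsigned: 111110 = 62.
Signed: MSB=1 → 62 − 64 = -2.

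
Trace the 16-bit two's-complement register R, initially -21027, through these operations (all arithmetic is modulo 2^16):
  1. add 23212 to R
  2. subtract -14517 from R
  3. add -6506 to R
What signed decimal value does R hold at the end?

Start: R = -21027 = 1010110111011101.
R = -21027 + 23212 = 2185 = 0000100010001001
R = 2185 − (-14517) = 16702 = 0100000100111110
R = 16702 + (-6506) = 10196 = 0010011111010100

10196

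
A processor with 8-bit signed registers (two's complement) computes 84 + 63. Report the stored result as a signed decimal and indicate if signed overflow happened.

84 → 01010100
63 → 00111111
  01010100
+ 00111111
= 10010011
Result 10010011: MSB = 1 → 147 − 256 = -109.
Both addends are non-negative but the stored result is negative: signed overflow. The true value 84 + 63 = 147 lies outside [-128, 127].

-109; overflow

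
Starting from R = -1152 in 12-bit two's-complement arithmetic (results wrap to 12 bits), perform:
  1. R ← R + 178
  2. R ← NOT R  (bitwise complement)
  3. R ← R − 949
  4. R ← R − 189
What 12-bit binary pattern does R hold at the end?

111101011011

Start: R = -1152 = 101110000000.
R = -1152 + 178 = -974 = 110000110010
R = NOT 110000110010 = 001111001101 = 973
R = 973 − 949 = 24 = 000000011000
R = 24 − 189 = -165 = 111101011011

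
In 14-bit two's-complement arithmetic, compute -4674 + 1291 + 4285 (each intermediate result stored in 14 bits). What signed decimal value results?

-4674 + 1291 = -3383 (11001011001001)
-3383 + 4285 = 902 (00001110000110)

902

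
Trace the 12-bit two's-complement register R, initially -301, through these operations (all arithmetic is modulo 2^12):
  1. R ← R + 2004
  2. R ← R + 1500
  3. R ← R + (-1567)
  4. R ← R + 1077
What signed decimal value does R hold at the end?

-1383

Start: R = -301 = 111011010011.
R = -301 + 2004 = 1703 = 011010100111
R = 1703 + 1500 = 3203; wraps to -893 = 110010000011
R = -893 + (-1567) = -2460; wraps to 1636 = 011001100100
R = 1636 + 1077 = 2713; wraps to -1383 = 101010011001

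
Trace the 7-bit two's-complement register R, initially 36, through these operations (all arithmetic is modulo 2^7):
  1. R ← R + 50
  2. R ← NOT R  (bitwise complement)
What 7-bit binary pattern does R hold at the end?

0101001

Start: R = 36 = 0100100.
R = 36 + 50 = 86; wraps to -42 = 1010110
R = NOT 1010110 = 0101001 = 41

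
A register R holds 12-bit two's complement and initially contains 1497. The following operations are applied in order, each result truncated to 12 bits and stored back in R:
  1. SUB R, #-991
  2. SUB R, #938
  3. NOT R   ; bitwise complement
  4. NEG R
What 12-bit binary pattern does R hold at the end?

Start: R = 1497 = 010111011001.
R = 1497 − (-991) = 2488; wraps to -1608 = 100110111000
R = -1608 − 938 = -2546; wraps to 1550 = 011000001110
R = NOT 011000001110 = 100111110001 = -1551
R = −(-1551) = 1551 = 011000001111

011000001111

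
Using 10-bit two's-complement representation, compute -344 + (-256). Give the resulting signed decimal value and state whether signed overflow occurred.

424; overflow

-344 → 1010101000
-256 → 1100000000
  1010101000
+ 1100000000
= 0110101000  (discard carry-out 1)
Result 0110101000: MSB = 0 → value 424.
Both addends are negative but the stored result is non-negative: signed overflow. The true value -344 + (-256) = -600 lies outside [-512, 511].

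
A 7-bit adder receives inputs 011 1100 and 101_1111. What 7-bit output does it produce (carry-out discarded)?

0011011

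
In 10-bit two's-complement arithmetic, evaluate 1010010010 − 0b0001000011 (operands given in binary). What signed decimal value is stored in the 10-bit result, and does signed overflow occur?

1010010010 = -366 (signed)
0b0001000011 → 0001000011 = 67 (signed)
Subtract via negate-and-add: invert 0001000011 + 1 = 1110111101 (i.e. -67).
  1010010010
+ 1110111101
= 1001001111  (discard carry-out 1)
Result 1001001111: MSB = 1 → 591 − 1024 = -433.
Both addends (after negating the subtrahend) are negative and so is the stored result: no signed overflow.

-433; no overflow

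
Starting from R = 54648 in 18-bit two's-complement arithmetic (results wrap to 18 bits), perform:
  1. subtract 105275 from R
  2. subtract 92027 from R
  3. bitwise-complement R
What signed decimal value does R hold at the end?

Start: R = 54648 = 001101010101111000.
R = 54648 − 105275 = -50627 = 110011101000111101
R = -50627 − 92027 = -142654; wraps to 119490 = 011101001011000010
R = NOT 011101001011000010 = 100010110100111101 = -119491

-119491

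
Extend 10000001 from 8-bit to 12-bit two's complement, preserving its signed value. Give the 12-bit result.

111110000001

MSB of 10000001 is 1; replicate it into the new high bits.
1111|10000001 → 111110000001 (still -127).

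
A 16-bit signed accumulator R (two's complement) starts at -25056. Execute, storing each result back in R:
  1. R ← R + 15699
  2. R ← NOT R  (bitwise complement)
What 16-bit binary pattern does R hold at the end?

0010010010001100

Start: R = -25056 = 1001111000100000.
R = -25056 + 15699 = -9357 = 1101101101110011
R = NOT 1101101101110011 = 0010010010001100 = 9356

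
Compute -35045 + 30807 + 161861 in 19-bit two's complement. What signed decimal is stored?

157623

-35045 + 30807 = -4238 (1111110111101110010)
-4238 + 161861 = 157623 (0100110011110110111)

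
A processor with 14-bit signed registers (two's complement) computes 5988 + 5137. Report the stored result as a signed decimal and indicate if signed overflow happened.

-5259; overflow

5988 → 01011101100100
5137 → 01010000010001
  01011101100100
+ 01010000010001
= 10101101110101
Result 10101101110101: MSB = 1 → 11125 − 16384 = -5259.
Both addends are non-negative but the stored result is negative: signed overflow. The true value 5988 + 5137 = 11125 lies outside [-8192, 8191].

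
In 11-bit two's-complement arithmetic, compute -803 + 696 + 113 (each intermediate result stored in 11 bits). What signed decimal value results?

6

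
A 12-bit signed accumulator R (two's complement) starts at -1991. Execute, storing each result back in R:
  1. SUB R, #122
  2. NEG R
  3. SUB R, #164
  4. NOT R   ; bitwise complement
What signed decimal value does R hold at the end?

Start: R = -1991 = 100000111001.
R = -1991 − 122 = -2113; wraps to 1983 = 011110111111
R = −(1983) = -1983 = 100001000001
R = -1983 − 164 = -2147; wraps to 1949 = 011110011101
R = NOT 011110011101 = 100001100010 = -1950

-1950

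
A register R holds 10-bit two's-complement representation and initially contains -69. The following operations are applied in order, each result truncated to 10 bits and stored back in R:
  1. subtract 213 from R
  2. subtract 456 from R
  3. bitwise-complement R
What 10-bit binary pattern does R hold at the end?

Start: R = -69 = 1110111011.
R = -69 − 213 = -282 = 1011100110
R = -282 − 456 = -738; wraps to 286 = 0100011110
R = NOT 0100011110 = 1011100001 = -287

1011100001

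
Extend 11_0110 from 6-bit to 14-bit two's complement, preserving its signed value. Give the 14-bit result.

MSB of 110110 is 1; replicate it into the new high bits.
11111111|110110 → 11111111110110 (still -10).

11111111110110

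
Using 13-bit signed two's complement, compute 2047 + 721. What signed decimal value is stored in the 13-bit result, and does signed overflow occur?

2047 → 0011111111111
721 → 0001011010001
  0011111111111
+ 0001011010001
= 0101011010000
Result 0101011010000: MSB = 0 → value 2768.
Both addends are non-negative and so is the stored result: no signed overflow.

2768; no overflow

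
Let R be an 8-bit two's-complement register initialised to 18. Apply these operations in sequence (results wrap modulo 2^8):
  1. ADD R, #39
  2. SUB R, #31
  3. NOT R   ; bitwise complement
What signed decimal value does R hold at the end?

-27

Start: R = 18 = 00010010.
R = 18 + 39 = 57 = 00111001
R = 57 − 31 = 26 = 00011010
R = NOT 00011010 = 11100101 = -27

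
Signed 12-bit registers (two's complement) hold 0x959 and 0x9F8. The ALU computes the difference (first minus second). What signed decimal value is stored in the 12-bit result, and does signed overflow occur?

0x959 = 100101011001 = -1703 (signed)
0x9F8 = 100111111000 = -1544 (signed)
Subtract via negate-and-add: invert 100111111000 + 1 = 011000001000 (i.e. 1544).
  100101011001
+ 011000001000
= 111101100001
Result 111101100001: MSB = 1 → 3937 − 4096 = -159.
Addends (after negating the subtrahend) have opposite signs, so signed overflow cannot occur.

-159; no overflow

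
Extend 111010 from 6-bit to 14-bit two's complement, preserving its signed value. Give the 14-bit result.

MSB of 111010 is 1; replicate it into the new high bits.
11111111|111010 → 11111111111010 (still -6).

11111111111010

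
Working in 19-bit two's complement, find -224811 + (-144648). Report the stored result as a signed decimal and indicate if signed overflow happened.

154829; overflow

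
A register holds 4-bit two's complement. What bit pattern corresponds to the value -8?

|-8| = 8 = 1000 in 4 bits.
Invert the bits: 0111. Add 1: 1000.

1000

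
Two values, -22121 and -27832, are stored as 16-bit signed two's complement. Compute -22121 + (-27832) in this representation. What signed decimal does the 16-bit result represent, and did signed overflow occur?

15583; overflow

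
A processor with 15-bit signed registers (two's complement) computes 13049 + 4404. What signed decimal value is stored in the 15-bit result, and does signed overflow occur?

-15315; overflow

13049 → 011001011111001
4404 → 001000100110100
  011001011111001
+ 001000100110100
= 100010000101101
Result 100010000101101: MSB = 1 → 17453 − 32768 = -15315.
Both addends are non-negative but the stored result is negative: signed overflow. The true value 13049 + 4404 = 17453 lies outside [-16384, 16383].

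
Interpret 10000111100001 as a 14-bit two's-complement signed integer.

-7711

MSB is 1, so the value is negative.
Unsigned reading: 8673. Subtract 2^14 = 16384: 8673 − 16384 = -7711.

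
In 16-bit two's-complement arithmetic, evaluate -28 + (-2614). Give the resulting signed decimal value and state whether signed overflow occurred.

-2642; no overflow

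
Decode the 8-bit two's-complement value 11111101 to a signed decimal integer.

-3

MSB is 1, so the value is negative.
Invert: 00000010. Add 1: 00000011 = 3. So the value is −3.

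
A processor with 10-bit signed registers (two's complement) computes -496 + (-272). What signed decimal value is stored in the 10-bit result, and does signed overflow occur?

-496 → 1000010000
-272 → 1011110000
  1000010000
+ 1011110000
= 0100000000  (discard carry-out 1)
Result 0100000000: MSB = 0 → value 256.
Both addends are negative but the stored result is non-negative: signed overflow. The true value -496 + (-272) = -768 lies outside [-512, 511].

256; overflow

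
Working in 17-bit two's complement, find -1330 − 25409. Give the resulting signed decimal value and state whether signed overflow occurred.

-26739; no overflow

-1330 → 11111101011001110
25409 → 00110001101000001
Subtract via negate-and-add: invert 00110001101000001 + 1 = 11001110010111111 (i.e. -25409).
  11111101011001110
+ 11001110010111111
= 11001011110001101  (discard carry-out 1)
Result 11001011110001101: MSB = 1 → 104333 − 131072 = -26739.
Both addends (after negating the subtrahend) are negative and so is the stored result: no signed overflow.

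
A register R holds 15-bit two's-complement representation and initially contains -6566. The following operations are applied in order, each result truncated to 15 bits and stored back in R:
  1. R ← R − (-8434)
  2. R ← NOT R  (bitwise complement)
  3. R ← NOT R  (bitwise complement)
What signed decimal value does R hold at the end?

Start: R = -6566 = 110011001011010.
R = -6566 − (-8434) = 1868 = 000011101001100
R = NOT 000011101001100 = 111100010110011 = -1869
R = NOT 111100010110011 = 000011101001100 = 1868

1868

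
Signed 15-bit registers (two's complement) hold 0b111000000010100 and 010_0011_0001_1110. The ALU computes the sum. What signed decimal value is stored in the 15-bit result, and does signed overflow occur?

0b111000000010100 → 111000000010100 = -4076 (signed)
010_0011_0001_1110 → 010001100011110 = 8990 (signed)
  111000000010100
+ 010001100011110
= 001001100110010  (discard carry-out 1)
Result 001001100110010: MSB = 0 → value 4914.
Addends have opposite signs, so signed overflow cannot occur.

4914; no overflow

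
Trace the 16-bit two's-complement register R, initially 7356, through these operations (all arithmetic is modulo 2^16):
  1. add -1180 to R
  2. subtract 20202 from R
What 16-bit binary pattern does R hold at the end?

1100100100110110

Start: R = 7356 = 0001110010111100.
R = 7356 + (-1180) = 6176 = 0001100000100000
R = 6176 − 20202 = -14026 = 1100100100110110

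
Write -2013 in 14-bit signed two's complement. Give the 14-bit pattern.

11100000100011

|-2013| = 2013 = 00011111011101 in 14 bits.
Invert the bits: 11100000100010. Add 1: 11100000100011.
Check: 11100000100011 reads as 14371 − 16384 = -2013.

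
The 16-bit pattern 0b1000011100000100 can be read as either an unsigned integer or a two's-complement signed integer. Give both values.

unsigned = 34564, signed = -30972

Unsigned: 1000011100000100 = 34564.
Signed: MSB=1 → 34564 − 65536 = -30972.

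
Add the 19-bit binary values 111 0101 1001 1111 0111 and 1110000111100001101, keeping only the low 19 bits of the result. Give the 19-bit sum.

1100110100100000100

  1110101100111110111
+ 1110000111100001101
= 1100110100100000100  (discard carry-out 1)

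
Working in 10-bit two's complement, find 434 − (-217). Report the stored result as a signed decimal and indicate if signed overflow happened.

434 → 0110110010
-217 → 1100100111
Subtract via negate-and-add: invert 1100100111 + 1 = 0011011001 (i.e. 217).
  0110110010
+ 0011011001
= 1010001011
Result 1010001011: MSB = 1 → 651 − 1024 = -373.
Both addends (after negating the subtrahend) are non-negative but the stored result is negative: signed overflow. The true value 434 − (-217) = 651 lies outside [-512, 511].

-373; overflow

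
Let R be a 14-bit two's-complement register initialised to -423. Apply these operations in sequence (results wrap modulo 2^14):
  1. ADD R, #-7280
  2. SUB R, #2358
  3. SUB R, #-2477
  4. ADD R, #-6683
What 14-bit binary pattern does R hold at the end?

Start: R = -423 = 11111001011001.
R = -423 + (-7280) = -7703 = 10000111101001
R = -7703 − 2358 = -10061; wraps to 6323 = 01100010110011
R = 6323 − (-2477) = 8800; wraps to -7584 = 10001001100000
R = -7584 + (-6683) = -14267; wraps to 2117 = 00100001000101

00100001000101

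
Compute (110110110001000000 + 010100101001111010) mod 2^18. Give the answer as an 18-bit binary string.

001011011010111010

  110110110001000000
+ 010100101001111010
= 001011011010111010  (discard carry-out 1)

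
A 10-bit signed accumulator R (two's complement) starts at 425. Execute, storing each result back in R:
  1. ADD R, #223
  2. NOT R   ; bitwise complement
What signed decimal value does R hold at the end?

375

Start: R = 425 = 0110101001.
R = 425 + 223 = 648; wraps to -376 = 1010001000
R = NOT 1010001000 = 0101110111 = 375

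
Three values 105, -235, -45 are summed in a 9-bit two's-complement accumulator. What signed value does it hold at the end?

-175

105 + (-235) = -130 (101111110)
-130 + (-45) = -175 (101010001)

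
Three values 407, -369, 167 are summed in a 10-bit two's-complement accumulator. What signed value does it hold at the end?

205

407 + (-369) = 38 (0000100110)
38 + 167 = 205 (0011001101)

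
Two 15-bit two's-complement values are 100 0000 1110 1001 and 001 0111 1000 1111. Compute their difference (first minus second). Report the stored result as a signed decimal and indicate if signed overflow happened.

100 0000 1110 1001 → 100000011101001 = -16151 (signed)
001 0111 1000 1111 → 001011110001111 = 6031 (signed)
Subtract via negate-and-add: invert 001011110001111 + 1 = 110100001110001 (i.e. -6031).
  100000011101001
+ 110100001110001
= 010100101011010  (discard carry-out 1)
Result 010100101011010: MSB = 0 → value 10586.
Both addends (after negating the subtrahend) are negative but the stored result is non-negative: signed overflow. The true value -16151 − 6031 = -22182 lies outside [-16384, 16383].

10586; overflow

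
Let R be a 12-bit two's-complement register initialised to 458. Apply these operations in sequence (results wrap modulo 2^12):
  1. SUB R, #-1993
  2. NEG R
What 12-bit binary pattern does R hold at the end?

011001101101

Start: R = 458 = 000111001010.
R = 458 − (-1993) = 2451; wraps to -1645 = 100110010011
R = −(-1645) = 1645 = 011001101101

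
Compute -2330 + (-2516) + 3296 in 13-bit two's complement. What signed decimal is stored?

-1550

-2330 + (-2516) = -4846 → wraps to 3346 (0110100010010)
3346 + 3296 = 6642 → wraps to -1550 (1100111110010)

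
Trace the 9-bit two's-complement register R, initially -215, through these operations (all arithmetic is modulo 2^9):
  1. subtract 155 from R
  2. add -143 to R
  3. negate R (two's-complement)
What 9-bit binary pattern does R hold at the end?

Start: R = -215 = 100101001.
R = -215 − 155 = -370; wraps to 142 = 010001110
R = 142 + (-143) = -1 = 111111111
R = −(-1) = 1 = 000000001

000000001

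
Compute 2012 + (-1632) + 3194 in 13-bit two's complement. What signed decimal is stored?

2012 + (-1632) = 380 (0000101111100)
380 + 3194 = 3574 (0110111110110)

3574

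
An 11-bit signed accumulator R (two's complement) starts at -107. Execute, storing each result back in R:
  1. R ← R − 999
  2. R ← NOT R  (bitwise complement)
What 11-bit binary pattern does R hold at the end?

10001010001

Start: R = -107 = 11110010101.
R = -107 − 999 = -1106; wraps to 942 = 01110101110
R = NOT 01110101110 = 10001010001 = -943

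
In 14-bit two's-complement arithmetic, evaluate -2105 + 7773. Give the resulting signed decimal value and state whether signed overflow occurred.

5668; no overflow

-2105 → 11011111000111
7773 → 01111001011101
  11011111000111
+ 01111001011101
= 01011000100100  (discard carry-out 1)
Result 01011000100100: MSB = 0 → value 5668.
Addends have opposite signs, so signed overflow cannot occur.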